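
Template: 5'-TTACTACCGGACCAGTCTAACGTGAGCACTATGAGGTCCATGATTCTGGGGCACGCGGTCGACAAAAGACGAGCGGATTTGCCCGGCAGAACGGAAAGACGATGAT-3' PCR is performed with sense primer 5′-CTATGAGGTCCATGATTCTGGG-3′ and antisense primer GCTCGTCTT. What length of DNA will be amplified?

46 bp

Forward primer CTATGAGGTCCATGATTCTGGG is found on the top strand at positions 29–50.
The reverse primer's reverse complement is AAGACGAGC, which matches the template at positions 66–74.
The product runs from position 29 to position 74, so its length is 74 − 29 + 1 = 46 bp.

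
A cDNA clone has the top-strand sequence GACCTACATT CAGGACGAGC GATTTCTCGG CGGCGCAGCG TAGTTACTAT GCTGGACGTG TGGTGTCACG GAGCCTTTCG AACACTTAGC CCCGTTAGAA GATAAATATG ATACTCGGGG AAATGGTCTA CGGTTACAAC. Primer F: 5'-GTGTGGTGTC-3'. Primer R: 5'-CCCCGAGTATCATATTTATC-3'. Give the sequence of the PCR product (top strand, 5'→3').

5'-GTGTGGTGTCACGGAGCCTTTCGAACACTTAGCCCCGTTAGAAGATAAATATGATACTCGGGG-3'

The forward primer matches the template at positions 58–67.
Taking the reverse complement of CCCCGAGTATCATATTTATC gives GATAAATATGATACTCGGGG, found at positions 101–120 on the template; the primer anneals here to the top strand with its 3' end pointing upstream.
The product is the template from position 58 through 120 (63 bp).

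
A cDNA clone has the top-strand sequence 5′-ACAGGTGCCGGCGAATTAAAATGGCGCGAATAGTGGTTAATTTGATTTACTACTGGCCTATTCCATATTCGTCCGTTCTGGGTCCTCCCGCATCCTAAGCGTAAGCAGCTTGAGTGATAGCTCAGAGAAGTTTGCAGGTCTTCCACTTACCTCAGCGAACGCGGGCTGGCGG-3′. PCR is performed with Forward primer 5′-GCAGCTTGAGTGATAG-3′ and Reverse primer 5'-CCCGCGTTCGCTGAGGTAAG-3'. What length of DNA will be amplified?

Scanning the template, GCAGCTTGAGTGATAG occurs at positions 105–120; this primer anneals to the bottom strand there with its 3' end pointing downstream.
Reverse complement of the reverse primer: CTTACCTCAGCGAACGCGGG. This occurs on the top strand at positions 146–165.
Amplicon spans positions 105–165: 61 bp.

61 bp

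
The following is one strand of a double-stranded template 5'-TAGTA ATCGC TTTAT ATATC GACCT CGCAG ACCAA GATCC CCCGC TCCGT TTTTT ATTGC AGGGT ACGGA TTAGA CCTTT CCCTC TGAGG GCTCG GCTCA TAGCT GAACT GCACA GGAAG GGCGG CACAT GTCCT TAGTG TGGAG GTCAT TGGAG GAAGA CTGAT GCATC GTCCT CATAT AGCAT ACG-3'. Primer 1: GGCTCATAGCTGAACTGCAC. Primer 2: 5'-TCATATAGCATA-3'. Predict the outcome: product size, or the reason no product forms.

Primer 1 (GGCTCATAGCTGAACTGCAC) matches the top strand at positions 95–114 (3' end points downstream).
Primer 2 (TCATATAGCATA) also matches the top strand directly, at positions 175–186 — its reverse complement TATGCTATATGA is not present.
Both primers anneal to the bottom strand with 3' ends pointing the same way, so neither can prime synthesis back toward the other.

No product — both primers anneal to the same strand and extend in the same direction.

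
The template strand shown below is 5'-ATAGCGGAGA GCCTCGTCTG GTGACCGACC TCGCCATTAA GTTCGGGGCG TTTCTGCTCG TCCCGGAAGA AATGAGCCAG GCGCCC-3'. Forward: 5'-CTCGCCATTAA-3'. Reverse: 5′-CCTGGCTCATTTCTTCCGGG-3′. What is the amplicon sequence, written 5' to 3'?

Forward primer CTCGCCATTAA is found on the top strand at positions 30–40.
Taking the reverse complement of CCTGGCTCATTTCTTCCGGG gives CCCGGAAGAAATGAGCCAGG, found at positions 62–81 on the template; the primer anneals here to the top strand with its 3' end pointing upstream.
The product is the template from position 30 through 81 (52 bp).

5'-CTCGCCATTAAGTTCGGGGCGTTTCTGCTCGTCCCGGAAGAAATGAGCCAGG-3'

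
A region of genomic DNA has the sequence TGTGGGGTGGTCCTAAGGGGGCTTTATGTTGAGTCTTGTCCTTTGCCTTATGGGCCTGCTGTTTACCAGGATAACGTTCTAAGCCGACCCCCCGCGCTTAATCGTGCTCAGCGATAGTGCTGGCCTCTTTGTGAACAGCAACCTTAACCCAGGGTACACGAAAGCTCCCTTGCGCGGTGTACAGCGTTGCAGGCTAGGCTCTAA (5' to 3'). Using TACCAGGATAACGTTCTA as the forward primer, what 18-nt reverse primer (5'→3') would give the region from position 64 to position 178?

The product's 3' end on the top strand is position 178.
The reverse primer anneals to the top strand over positions 161–178, i.e. to AAAGCTCCCTTGCGCGGT.
Its sequence written 5'→3' is the reverse complement: ACCGCGCAAGGGAGCTTT.

5'-ACCGCGCAAGGGAGCTTT-3'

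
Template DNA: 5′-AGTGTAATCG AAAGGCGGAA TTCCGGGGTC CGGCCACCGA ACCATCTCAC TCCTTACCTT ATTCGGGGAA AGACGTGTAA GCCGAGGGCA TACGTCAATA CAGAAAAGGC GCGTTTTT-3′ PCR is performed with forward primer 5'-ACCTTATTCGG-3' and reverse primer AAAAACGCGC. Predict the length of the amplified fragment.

The forward primer matches the template at positions 56–66.
The reverse primer's reverse complement is GCGCGTTTTT, which matches the template at positions 109–118.
Product length = (reverse-primer end) − (forward-primer start) + 1 = 118 − 56 + 1 = 63 bp.

63 bp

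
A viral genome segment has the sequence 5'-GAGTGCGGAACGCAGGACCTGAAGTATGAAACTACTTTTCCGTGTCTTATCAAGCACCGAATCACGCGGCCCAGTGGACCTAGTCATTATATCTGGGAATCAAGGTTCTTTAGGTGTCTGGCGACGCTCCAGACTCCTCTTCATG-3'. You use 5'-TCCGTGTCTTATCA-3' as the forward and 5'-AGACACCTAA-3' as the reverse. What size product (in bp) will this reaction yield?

81 bp

Forward primer TCCGTGTCTTATCA is found on the top strand at positions 39–52.
Taking the reverse complement of AGACACCTAA gives TTAGGTGTCT, found at positions 110–119 on the template; the primer anneals here to the top strand with its 3' end pointing upstream.
Product length = (reverse-primer end) − (forward-primer start) + 1 = 119 − 39 + 1 = 81 bp.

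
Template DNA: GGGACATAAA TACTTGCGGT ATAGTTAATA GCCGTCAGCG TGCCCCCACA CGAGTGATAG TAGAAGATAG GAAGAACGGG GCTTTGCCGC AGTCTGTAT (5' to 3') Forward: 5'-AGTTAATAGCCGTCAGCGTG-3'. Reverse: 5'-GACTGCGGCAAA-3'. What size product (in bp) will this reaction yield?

72 bp

The forward primer matches the template at positions 23–42.
The reverse primer's reverse complement is TTTGCCGCAGTC, which matches the template at positions 83–94.
Amplicon spans positions 23–94: 72 bp.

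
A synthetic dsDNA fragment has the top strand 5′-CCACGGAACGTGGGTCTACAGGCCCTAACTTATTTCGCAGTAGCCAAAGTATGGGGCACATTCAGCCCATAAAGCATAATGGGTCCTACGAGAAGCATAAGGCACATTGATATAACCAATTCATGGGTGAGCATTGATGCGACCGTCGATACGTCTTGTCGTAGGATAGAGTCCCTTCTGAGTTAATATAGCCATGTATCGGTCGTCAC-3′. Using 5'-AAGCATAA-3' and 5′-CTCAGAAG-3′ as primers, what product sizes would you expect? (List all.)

111 bp, 90 bp

The forward primer AAGCATAA matches the top strand at positions 72–79, 93–100.
The reverse primer's reverse complement is CTTCTGAG, matching at positions 175–182.
Each forward site pairs with the reverse site to give a product ending at position 182: sizes 111, 90 bp.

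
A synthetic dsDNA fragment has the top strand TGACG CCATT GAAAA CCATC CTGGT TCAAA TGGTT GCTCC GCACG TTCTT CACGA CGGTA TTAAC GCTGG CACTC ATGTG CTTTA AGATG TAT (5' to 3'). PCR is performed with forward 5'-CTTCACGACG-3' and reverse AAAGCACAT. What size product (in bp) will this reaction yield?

37 bp

The forward primer matches the template at positions 48–57.
The reverse primer's reverse complement is ATGTGCTTT, which matches the template at positions 76–84.
Product length = (reverse-primer end) − (forward-primer start) + 1 = 84 − 48 + 1 = 37 bp.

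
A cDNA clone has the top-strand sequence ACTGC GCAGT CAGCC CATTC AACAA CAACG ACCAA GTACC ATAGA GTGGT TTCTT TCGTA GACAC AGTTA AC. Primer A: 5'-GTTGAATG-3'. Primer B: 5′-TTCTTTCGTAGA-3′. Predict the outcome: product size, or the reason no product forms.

No product — the primers' 3' ends point away from each other.

Primer A (GTTGAATG) has reverse complement CATTCAAC, which matches the top strand at positions 16–23; primer A anneals to the top strand there with its 3' end pointing upstream toward position 16.
Primer B (TTCTTTCGTAGA) matches the top strand directly at positions 51–62; it anneals to the bottom strand with its 3' end pointing downstream toward position 62.
The 3' ends diverge (primer A extends toward position 1, primer B toward position 72), so the primers never converge on a shared product.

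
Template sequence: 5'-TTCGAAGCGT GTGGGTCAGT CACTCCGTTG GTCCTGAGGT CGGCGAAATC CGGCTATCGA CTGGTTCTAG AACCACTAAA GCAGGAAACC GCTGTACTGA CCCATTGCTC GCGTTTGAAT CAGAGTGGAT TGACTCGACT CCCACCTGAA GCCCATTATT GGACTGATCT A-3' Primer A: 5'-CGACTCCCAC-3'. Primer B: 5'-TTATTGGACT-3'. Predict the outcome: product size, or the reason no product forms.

No product — both primers anneal to the same strand and extend in the same direction.

Primer A (CGACTCCCAC) matches the top strand at positions 136–145 (3' end points downstream).
Primer B (TTATTGGACT) also matches the top strand directly, at positions 156–165 — its reverse complement AGTCCAATAA is not present.
Both primers anneal to the bottom strand with 3' ends pointing the same way, so neither can prime synthesis back toward the other.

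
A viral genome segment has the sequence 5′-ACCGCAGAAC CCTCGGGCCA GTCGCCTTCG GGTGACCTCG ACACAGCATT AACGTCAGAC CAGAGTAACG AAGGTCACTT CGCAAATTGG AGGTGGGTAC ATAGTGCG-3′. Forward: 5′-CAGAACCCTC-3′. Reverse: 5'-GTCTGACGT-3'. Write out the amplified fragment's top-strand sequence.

The forward primer matches the template at positions 5–14.
The reverse primer's reverse complement is ACGTCAGAC, which matches the template at positions 52–60.
The product is the template from position 5 through 60 (56 bp).

5'-CAGAACCCTCGGGCCAGTCGCCTTCGGGTGACCTCGACACAGCATTAACGTCAGAC-3'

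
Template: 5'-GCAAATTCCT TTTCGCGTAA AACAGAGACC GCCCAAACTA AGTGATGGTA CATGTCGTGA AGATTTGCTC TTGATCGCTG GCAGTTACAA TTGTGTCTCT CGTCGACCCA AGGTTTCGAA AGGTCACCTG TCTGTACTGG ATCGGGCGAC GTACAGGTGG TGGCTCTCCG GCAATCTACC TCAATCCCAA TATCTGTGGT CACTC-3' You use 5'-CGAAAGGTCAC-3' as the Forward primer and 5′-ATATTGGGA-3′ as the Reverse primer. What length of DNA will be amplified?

The forward primer matches the template at positions 117–127.
Reverse complement of the reverse primer: TCCCAATAT. This occurs on the top strand at positions 185–193.
Amplicon spans positions 117–193: 77 bp.

77 bp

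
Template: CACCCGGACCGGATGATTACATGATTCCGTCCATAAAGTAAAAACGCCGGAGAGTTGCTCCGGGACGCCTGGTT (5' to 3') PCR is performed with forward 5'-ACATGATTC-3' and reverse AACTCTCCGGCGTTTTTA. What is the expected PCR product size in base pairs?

The forward primer matches the template at positions 19–27.
Reverse complement of the reverse primer: TAAAAACGCCGGAGAGTT. This occurs on the top strand at positions 39–56.
The product runs from position 19 to position 56, so its length is 56 − 19 + 1 = 38 bp.

38 bp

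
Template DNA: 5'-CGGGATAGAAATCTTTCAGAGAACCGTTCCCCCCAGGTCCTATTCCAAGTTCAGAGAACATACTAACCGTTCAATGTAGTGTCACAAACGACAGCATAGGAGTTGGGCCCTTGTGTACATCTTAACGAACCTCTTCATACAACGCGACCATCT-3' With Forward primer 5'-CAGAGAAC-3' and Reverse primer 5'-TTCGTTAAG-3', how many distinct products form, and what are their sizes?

Two products: 113 bp, 78 bp

The forward primer CAGAGAAC matches the top strand at positions 17–24, 52–59.
The reverse primer's reverse complement is CTTAACGAA, matching at positions 121–129.
Each forward site pairs with the reverse site to give a product ending at position 129: sizes 113, 78 bp.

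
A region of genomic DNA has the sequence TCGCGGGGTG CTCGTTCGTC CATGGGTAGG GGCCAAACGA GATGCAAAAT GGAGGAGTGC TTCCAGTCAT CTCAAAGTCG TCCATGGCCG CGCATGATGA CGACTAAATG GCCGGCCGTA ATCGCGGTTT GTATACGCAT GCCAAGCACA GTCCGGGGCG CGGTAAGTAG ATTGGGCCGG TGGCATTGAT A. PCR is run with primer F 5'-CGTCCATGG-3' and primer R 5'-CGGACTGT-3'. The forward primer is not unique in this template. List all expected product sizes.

139 bp, 77 bp

The forward primer CGTCCATGG matches the top strand at positions 17–25, 79–87.
The reverse primer's reverse complement is ACAGTCCG, matching at positions 148–155.
Each forward site pairs with the reverse site to give a product ending at position 155: sizes 139, 77 bp.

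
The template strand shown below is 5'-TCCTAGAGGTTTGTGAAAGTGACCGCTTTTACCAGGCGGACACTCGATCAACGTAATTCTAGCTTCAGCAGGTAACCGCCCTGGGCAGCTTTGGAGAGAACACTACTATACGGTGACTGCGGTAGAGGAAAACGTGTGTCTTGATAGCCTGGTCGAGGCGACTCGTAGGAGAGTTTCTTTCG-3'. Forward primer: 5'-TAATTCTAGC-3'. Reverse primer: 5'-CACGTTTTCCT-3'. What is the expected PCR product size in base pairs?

83 bp

The forward primer matches the template at positions 54–63.
Taking the reverse complement of CACGTTTTCCT gives AGGAAAACGTG, found at positions 126–136 on the template; the primer anneals here to the top strand with its 3' end pointing upstream.
Amplicon spans positions 54–136: 83 bp.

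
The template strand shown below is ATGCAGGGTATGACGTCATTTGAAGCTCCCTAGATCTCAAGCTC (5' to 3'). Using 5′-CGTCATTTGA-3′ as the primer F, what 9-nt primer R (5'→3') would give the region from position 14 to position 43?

5'-AGCTTGAGA-3'

The product's 3' end on the top strand is position 43.
The reverse primer anneals to the top strand over positions 35–43, i.e. to TCTCAAGCT.
Its sequence written 5'→3' is the reverse complement: AGCTTGAGA.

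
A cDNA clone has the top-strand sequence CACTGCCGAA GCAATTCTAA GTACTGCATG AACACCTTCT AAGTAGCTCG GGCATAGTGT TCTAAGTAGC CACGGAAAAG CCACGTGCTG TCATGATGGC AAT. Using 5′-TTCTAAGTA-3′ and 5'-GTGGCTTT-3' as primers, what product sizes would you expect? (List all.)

The forward primer TTCTAAGTA matches the top strand at positions 15–23, 37–45, 60–68.
The reverse primer's reverse complement is AAAGCCAC, matching at positions 77–84.
Each forward site pairs with the reverse site to give a product ending at position 84: sizes 70, 48, 25 bp.

70 bp, 48 bp, 25 bp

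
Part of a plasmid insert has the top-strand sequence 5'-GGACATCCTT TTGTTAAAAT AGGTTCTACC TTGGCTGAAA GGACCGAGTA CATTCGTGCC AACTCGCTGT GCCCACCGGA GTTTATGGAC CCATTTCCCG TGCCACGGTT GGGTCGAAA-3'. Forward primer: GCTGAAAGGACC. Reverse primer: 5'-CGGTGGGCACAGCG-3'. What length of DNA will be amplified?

45 bp

The forward primer matches the template at positions 34–45.
Reverse complement of the reverse primer: CGCTGTGCCCACCG. This occurs on the top strand at positions 65–78.
Amplicon spans positions 34–78: 45 bp.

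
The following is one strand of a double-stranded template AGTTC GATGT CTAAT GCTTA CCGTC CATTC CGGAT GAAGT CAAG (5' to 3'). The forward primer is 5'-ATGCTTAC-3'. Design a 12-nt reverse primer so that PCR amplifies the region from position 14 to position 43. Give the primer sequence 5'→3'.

The product's 3' end on the top strand is position 43.
The reverse primer anneals to the top strand over positions 32–43, i.e. to GGATGAAGTCAA.
Its sequence written 5'→3' is the reverse complement: TTGACTTCATCC.

5'-TTGACTTCATCC-3'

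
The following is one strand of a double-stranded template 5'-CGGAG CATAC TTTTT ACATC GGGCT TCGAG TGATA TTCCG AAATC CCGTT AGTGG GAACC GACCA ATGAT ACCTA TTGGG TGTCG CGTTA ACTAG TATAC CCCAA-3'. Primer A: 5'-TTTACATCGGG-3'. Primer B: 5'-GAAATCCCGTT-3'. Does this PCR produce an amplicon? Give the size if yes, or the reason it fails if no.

Primer A (TTTACATCGGG) matches the top strand at positions 13–23 (3' end points downstream).
Primer B (GAAATCCCGTT) also matches the top strand directly, at positions 40–50 — its reverse complement AACGGGATTTC is not present.
Both primers anneal to the bottom strand with 3' ends pointing the same way, so neither can prime synthesis back toward the other.

No product — both primers anneal to the same strand and extend in the same direction.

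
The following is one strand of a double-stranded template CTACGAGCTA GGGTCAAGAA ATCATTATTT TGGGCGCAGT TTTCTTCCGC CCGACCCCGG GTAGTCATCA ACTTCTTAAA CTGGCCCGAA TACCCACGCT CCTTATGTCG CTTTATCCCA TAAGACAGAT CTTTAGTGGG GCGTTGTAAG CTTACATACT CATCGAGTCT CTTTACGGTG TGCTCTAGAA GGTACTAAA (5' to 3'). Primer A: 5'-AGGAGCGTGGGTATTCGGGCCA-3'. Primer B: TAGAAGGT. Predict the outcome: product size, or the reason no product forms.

No product — the primers' 3' ends point away from each other.

Primer A (AGGAGCGTGGGTATTCGGGCCA) has reverse complement TGGCCCGAATACCCACGCTCCT, which matches the top strand at positions 82–103; primer A anneals to the top strand there with its 3' end pointing upstream toward position 82.
Primer B (TAGAAGGT) matches the top strand directly at positions 186–193; it anneals to the bottom strand with its 3' end pointing downstream toward position 193.
The 3' ends diverge (primer A extends toward position 1, primer B toward position 199), so the primers never converge on a shared product.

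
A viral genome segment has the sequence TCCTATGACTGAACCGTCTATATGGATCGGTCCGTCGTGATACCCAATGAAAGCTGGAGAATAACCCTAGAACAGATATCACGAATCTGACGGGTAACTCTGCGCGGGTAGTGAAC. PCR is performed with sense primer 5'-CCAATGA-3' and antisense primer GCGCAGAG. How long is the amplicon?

Forward primer CCAATGA is found on the top strand at positions 44–50.
Reverse complement of the reverse primer: CTCTGCGC. This occurs on the top strand at positions 98–105.
Product length = (reverse-primer end) − (forward-primer start) + 1 = 105 − 44 + 1 = 62 bp.

62 bp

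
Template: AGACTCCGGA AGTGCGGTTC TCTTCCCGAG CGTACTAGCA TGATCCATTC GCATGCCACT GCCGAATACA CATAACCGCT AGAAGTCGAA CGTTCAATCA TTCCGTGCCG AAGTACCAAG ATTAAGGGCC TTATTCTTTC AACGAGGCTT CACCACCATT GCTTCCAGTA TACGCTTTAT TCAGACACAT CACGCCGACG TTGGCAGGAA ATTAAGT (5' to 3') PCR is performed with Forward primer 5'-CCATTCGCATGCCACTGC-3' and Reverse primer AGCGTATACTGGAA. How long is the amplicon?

The forward primer matches the template at positions 45–62.
The reverse primer's reverse complement is TTCCAGTATACGCT, which matches the template at positions 163–176.
Amplicon spans positions 45–176: 132 bp.

132 bp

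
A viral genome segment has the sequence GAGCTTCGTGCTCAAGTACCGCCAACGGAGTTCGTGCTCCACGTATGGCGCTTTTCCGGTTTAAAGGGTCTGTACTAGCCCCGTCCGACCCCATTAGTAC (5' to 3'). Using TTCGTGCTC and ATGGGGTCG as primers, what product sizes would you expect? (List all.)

90 bp, 64 bp

The forward primer TTCGTGCTC matches the top strand at positions 5–13, 31–39.
The reverse primer's reverse complement is CGACCCCAT, matching at positions 86–94.
Each forward site pairs with the reverse site to give a product ending at position 94: sizes 90, 64 bp.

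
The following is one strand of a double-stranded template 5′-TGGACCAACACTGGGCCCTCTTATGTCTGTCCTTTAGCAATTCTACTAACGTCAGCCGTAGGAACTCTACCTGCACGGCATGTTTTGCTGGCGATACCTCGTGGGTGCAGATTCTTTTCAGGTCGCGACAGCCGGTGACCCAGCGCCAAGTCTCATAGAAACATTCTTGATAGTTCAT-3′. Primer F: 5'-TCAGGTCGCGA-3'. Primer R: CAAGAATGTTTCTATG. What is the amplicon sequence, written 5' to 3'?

5'-TCAGGTCGCGACAGCCGGTGACCCAGCGCCAAGTCTCATAGAAACATTCTTG-3'

The forward primer matches the template at positions 118–128.
Reverse complement of the reverse primer: CATAGAAACATTCTTG. This occurs on the top strand at positions 154–169.
The product is the template from position 118 through 169 (52 bp).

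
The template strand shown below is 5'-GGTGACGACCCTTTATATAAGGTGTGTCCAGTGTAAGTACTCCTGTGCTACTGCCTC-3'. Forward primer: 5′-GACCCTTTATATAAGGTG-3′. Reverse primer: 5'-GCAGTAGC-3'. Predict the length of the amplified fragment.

Scanning the template, GACCCTTTATATAAGGTG occurs at positions 7–24; this primer anneals to the bottom strand there with its 3' end pointing downstream.
The reverse primer's reverse complement is GCTACTGC, which matches the template at positions 47–54.
The product runs from position 7 to position 54, so its length is 54 − 7 + 1 = 48 bp.

48 bp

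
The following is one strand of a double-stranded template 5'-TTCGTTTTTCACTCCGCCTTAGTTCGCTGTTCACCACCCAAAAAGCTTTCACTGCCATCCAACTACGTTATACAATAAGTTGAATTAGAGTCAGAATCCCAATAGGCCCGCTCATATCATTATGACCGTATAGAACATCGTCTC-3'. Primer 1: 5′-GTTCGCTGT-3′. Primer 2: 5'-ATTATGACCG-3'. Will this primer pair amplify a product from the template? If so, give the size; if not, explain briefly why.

No product — both primers anneal to the same strand and extend in the same direction.

Primer 1 (GTTCGCTGT) matches the top strand at positions 22–30 (3' end points downstream).
Primer 2 (ATTATGACCG) also matches the top strand directly, at positions 119–128 — its reverse complement CGGTCATAAT is not present.
Both primers anneal to the bottom strand with 3' ends pointing the same way, so neither can prime synthesis back toward the other.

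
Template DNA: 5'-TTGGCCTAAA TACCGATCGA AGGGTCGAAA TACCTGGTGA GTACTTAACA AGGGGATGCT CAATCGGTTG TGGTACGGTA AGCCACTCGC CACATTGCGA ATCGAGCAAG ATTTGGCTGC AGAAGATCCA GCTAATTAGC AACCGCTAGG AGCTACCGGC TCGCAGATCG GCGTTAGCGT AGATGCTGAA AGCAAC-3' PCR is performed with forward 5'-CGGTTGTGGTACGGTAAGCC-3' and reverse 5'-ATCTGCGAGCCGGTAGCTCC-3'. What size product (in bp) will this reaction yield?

104 bp

Forward primer CGGTTGTGGTACGGTAAGCC is found on the top strand at positions 65–84.
Reverse complement of the reverse primer: GGAGCTACCGGCTCGCAGAT. This occurs on the top strand at positions 149–168.
Amplicon spans positions 65–168: 104 bp.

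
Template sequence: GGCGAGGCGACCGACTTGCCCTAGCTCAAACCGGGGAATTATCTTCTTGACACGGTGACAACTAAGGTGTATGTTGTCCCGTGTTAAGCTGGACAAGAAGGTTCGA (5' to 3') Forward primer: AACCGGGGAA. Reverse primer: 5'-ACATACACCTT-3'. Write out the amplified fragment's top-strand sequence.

5'-AACCGGGGAATTATCTTCTTGACACGGTGACAACTAAGGTGTATGT-3'

The forward primer matches the template at positions 29–38.
Reverse complement of the reverse primer: AAGGTGTATGT. This occurs on the top strand at positions 64–74.
The product is the template from position 29 through 74 (46 bp).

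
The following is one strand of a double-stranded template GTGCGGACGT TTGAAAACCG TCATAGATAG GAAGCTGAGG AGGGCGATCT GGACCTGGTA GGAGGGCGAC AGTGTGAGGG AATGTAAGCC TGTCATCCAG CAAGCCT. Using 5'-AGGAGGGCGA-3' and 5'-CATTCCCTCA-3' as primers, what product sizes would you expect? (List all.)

47 bp, 25 bp

The forward primer AGGAGGGCGA matches the top strand at positions 38–47, 60–69.
The reverse primer's reverse complement is TGAGGGAATG, matching at positions 75–84.
Each forward site pairs with the reverse site to give a product ending at position 84: sizes 47, 25 bp.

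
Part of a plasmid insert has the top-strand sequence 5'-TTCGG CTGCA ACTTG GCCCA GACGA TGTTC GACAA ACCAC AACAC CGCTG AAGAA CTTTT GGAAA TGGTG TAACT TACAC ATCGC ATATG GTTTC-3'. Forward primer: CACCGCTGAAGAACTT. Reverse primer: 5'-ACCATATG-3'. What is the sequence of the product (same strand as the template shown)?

5'-CACCGCTGAAGAACTTTTGGAAATGGTGTAACTTACACATCGCATATGGT-3'

The forward primer matches the template at positions 43–58.
Taking the reverse complement of ACCATATG gives CATATGGT, found at positions 85–92 on the template; the primer anneals here to the top strand with its 3' end pointing upstream.
The product is the template from position 43 through 92 (50 bp).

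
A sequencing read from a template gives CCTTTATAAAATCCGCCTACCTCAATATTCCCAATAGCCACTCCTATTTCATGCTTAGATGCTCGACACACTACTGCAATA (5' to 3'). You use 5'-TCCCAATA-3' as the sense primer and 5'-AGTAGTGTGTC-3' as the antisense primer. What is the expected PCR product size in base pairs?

Scanning the template, TCCCAATA occurs at positions 29–36; this primer anneals to the bottom strand there with its 3' end pointing downstream.
Taking the reverse complement of AGTAGTGTGTC gives GACACACTACT, found at positions 65–75 on the template; the primer anneals here to the top strand with its 3' end pointing upstream.
Amplicon spans positions 29–75: 47 bp.

47 bp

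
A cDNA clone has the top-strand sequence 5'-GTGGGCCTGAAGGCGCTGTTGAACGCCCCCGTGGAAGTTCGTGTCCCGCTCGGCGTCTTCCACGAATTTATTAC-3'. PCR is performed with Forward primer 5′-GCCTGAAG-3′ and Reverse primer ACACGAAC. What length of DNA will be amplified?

The forward primer matches the template at positions 5–12.
Taking the reverse complement of ACACGAAC gives GTTCGTGT, found at positions 37–44 on the template; the primer anneals here to the top strand with its 3' end pointing upstream.
The product runs from position 5 to position 44, so its length is 44 − 5 + 1 = 40 bp.

40 bp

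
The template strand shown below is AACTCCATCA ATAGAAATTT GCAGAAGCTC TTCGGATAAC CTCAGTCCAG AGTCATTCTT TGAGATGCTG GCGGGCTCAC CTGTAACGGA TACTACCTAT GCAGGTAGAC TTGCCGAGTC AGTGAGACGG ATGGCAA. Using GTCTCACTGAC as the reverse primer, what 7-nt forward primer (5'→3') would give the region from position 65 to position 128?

5'-ATGCTGG-3'

The reverse primer's reverse complement GTCAGTGAGAC matches the template at positions 118–128; the product starts at position 65.
The forward primer is identical to the top strand over positions 65–71: ATGCTGG.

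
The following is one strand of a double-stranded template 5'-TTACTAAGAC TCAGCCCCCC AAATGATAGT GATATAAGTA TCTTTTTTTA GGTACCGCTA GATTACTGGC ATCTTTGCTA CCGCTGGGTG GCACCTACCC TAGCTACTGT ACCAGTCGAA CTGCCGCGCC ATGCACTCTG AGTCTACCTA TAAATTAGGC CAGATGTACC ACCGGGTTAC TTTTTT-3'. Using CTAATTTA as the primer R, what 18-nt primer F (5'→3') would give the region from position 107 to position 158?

5'-CTGTACCAGTCGAACTGC-3'

The reverse primer's reverse complement TAAATTAG matches the template at positions 151–158; the product starts at position 107.
The forward primer is identical to the top strand over positions 107–124: CTGTACCAGTCGAACTGC.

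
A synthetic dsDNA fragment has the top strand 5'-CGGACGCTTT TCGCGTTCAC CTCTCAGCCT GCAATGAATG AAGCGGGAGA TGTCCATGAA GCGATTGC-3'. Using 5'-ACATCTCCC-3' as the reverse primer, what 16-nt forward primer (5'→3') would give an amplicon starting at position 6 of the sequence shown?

The reverse primer's reverse complement GGGAGATGT matches the template at positions 45–53; the product starts at position 6.
The forward primer is identical to the top strand over positions 6–21: GCTTTTCGCGTTCACC.

5'-GCTTTTCGCGTTCACC-3'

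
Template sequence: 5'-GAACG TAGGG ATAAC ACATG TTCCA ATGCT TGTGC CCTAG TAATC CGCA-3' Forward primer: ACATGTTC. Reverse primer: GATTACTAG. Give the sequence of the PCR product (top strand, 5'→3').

5'-ACATGTTCCAATGCTTGTGCCCTAGTAATC-3'

The forward primer matches the template at positions 16–23.
The reverse primer's reverse complement is CTAGTAATC, which matches the template at positions 37–45.
The product is the template from position 16 through 45 (30 bp).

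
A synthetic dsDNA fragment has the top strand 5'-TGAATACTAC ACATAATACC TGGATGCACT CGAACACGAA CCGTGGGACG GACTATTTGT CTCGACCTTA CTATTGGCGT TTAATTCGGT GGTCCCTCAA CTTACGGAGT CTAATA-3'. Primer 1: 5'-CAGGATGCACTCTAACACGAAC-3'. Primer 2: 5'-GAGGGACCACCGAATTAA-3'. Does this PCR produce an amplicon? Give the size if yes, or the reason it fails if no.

Primer 1 (CAGGATGCACTCTAACACGAAC) does not match the top strand, and its reverse complement GTTCGTGTTAGAGTGCATCCTG does not match either.
With no annealing site for primer 1, no amplification occurs.

No product — primer 1 has no binding site in the template.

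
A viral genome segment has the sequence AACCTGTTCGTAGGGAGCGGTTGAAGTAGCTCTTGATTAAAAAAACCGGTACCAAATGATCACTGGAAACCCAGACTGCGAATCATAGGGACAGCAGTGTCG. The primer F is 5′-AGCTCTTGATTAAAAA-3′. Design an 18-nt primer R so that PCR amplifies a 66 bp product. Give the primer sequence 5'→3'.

The forward primer binds at positions 28–43, so a 66 bp product ends at position 28 + 66 − 1 = 93.
The reverse primer anneals to the top strand over positions 76–93, i.e. to CTGCGAATCATAGGGACA.
Its sequence written 5'→3' is the reverse complement: TGTCCCTATGATTCGCAG.

5'-TGTCCCTATGATTCGCAG-3'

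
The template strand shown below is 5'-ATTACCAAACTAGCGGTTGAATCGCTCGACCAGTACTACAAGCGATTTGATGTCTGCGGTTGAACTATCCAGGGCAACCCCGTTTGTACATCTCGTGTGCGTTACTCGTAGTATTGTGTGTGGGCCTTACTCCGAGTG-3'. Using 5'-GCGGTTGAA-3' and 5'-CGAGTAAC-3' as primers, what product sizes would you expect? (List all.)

The forward primer GCGGTTGAA matches the top strand at positions 13–21, 56–64.
The reverse primer's reverse complement is GTTACTCG, matching at positions 101–108.
Each forward site pairs with the reverse site to give a product ending at position 108: sizes 96, 53 bp.

96 bp, 53 bp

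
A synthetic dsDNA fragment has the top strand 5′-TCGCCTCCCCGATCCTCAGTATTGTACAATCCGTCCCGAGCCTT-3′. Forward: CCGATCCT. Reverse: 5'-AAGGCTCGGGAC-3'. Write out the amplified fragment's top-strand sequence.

5'-CCGATCCTCAGTATTGTACAATCCGTCCCGAGCCTT-3'

Forward primer CCGATCCT is found on the top strand at positions 9–16.
Taking the reverse complement of AAGGCTCGGGAC gives GTCCCGAGCCTT, found at positions 33–44 on the template; the primer anneals here to the top strand with its 3' end pointing upstream.
The product is the template from position 9 through 44 (36 bp).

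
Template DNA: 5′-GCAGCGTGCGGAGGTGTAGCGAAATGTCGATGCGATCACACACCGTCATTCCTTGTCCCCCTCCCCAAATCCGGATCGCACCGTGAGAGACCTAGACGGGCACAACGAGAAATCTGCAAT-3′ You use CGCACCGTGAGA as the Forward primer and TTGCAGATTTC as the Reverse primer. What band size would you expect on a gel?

Scanning the template, CGCACCGTGAGA occurs at positions 77–88; this primer anneals to the bottom strand there with its 3' end pointing downstream.
The reverse primer's reverse complement is GAAATCTGCAA, which matches the template at positions 109–119.
The product runs from position 77 to position 119, so its length is 119 − 77 + 1 = 43 bp.

43 bp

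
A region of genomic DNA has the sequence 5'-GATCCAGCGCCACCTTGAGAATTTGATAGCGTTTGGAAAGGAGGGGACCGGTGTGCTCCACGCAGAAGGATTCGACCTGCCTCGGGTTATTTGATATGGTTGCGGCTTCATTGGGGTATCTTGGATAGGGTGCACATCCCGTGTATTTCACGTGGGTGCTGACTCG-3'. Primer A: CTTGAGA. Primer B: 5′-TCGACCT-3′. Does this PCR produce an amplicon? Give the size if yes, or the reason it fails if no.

Primer A (CTTGAGA) matches the top strand at positions 14–20 (3' end points downstream).
Primer B (TCGACCT) also matches the top strand directly, at positions 72–78 — its reverse complement AGGTCGA is not present.
Both primers anneal to the bottom strand with 3' ends pointing the same way, so neither can prime synthesis back toward the other.

No product — both primers anneal to the same strand and extend in the same direction.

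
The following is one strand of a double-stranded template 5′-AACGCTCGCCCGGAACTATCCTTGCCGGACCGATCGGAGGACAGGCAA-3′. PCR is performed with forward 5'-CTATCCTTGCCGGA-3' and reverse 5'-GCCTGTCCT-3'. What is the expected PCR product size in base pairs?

Forward primer CTATCCTTGCCGGA is found on the top strand at positions 16–29.
Taking the reverse complement of GCCTGTCCT gives AGGACAGGC, found at positions 38–46 on the template; the primer anneals here to the top strand with its 3' end pointing upstream.
The product runs from position 16 to position 46, so its length is 46 − 16 + 1 = 31 bp.

31 bp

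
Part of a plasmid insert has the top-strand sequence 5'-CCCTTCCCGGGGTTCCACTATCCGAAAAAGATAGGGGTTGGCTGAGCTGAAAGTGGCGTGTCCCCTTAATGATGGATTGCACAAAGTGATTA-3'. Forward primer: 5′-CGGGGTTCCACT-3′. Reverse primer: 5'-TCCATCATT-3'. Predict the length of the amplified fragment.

Scanning the template, CGGGGTTCCACT occurs at positions 8–19; this primer anneals to the bottom strand there with its 3' end pointing downstream.
Reverse complement of the reverse primer: AATGATGGA. This occurs on the top strand at positions 68–76.
The product runs from position 8 to position 76, so its length is 76 − 8 + 1 = 69 bp.

69 bp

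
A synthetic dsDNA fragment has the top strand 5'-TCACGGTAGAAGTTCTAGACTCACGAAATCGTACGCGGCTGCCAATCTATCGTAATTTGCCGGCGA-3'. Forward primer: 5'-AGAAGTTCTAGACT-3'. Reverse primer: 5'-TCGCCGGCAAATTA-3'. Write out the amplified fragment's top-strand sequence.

Scanning the template, AGAAGTTCTAGACT occurs at positions 8–21; this primer anneals to the bottom strand there with its 3' end pointing downstream.
Taking the reverse complement of TCGCCGGCAAATTA gives TAATTTGCCGGCGA, found at positions 53–66 on the template; the primer anneals here to the top strand with its 3' end pointing upstream.
The product is the template from position 8 through 66 (59 bp).

5'-AGAAGTTCTAGACTCACGAAATCGTACGCGGCTGCCAATCTATCGTAATTTGCCGGCGA-3'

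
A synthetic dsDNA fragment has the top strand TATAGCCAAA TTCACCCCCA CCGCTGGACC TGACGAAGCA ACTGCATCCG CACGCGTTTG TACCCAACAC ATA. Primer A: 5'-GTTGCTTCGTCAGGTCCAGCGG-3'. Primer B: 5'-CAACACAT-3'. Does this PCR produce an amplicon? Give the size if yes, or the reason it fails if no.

No product — the primers' 3' ends point away from each other.

Primer A (GTTGCTTCGTCAGGTCCAGCGG) has reverse complement CCGCTGGACCTGACGAAGCAAC, which matches the top strand at positions 21–42; primer A anneals to the top strand there with its 3' end pointing upstream toward position 21.
Primer B (CAACACAT) matches the top strand directly at positions 65–72; it anneals to the bottom strand with its 3' end pointing downstream toward position 72.
The 3' ends diverge (primer A extends toward position 1, primer B toward position 73), so the primers never converge on a shared product.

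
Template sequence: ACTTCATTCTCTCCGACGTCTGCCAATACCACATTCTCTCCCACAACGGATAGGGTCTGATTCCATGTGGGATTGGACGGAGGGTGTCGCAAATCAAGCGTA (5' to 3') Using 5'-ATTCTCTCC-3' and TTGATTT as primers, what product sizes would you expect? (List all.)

The forward primer ATTCTCTCC matches the top strand at positions 6–14, 33–41.
The reverse primer's reverse complement is AAATCAA, matching at positions 91–97.
Each forward site pairs with the reverse site to give a product ending at position 97: sizes 92, 65 bp.

92 bp, 65 bp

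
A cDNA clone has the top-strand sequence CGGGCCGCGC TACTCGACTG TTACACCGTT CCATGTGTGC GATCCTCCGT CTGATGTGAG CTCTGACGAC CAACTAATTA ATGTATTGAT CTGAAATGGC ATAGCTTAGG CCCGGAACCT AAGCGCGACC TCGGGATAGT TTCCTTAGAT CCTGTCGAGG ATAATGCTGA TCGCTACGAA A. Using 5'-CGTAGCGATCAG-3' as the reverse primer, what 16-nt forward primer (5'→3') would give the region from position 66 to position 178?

The reverse primer's reverse complement CTGATCGCTACG matches the template at positions 167–178; the product starts at position 66.
The forward primer is identical to the top strand over positions 66–81: ACGACCAACTAATTAA.

5'-ACGACCAACTAATTAA-3'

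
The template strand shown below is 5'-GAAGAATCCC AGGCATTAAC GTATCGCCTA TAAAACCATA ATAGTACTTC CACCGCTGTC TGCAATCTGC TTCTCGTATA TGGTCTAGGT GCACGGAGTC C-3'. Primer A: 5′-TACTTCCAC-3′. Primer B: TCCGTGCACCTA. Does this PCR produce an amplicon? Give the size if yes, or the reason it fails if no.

Primer A (TACTTCCAC) matches the top strand at positions 45–53; it acts as a forward primer.
Primer B's reverse complement is TAGGTGCACGGA, matching the top strand at positions 86–97; it acts as a reverse primer.
The 3' ends face each other across positions 45–97, giving a 53 bp product.

Yes — a 53 bp product.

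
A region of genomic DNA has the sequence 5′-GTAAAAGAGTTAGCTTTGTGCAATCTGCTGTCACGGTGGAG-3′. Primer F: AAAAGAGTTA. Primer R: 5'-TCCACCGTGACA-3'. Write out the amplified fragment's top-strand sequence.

5'-AAAAGAGTTAGCTTTGTGCAATCTGCTGTCACGGTGGA-3'

Forward primer AAAAGAGTTA is found on the top strand at positions 3–12.
The reverse primer's reverse complement is TGTCACGGTGGA, which matches the template at positions 29–40.
The product is the template from position 3 through 40 (38 bp).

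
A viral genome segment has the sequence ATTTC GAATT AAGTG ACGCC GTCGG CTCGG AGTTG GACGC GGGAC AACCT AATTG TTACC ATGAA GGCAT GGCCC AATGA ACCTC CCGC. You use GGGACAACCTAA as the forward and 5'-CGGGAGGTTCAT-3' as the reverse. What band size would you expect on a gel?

48 bp

The forward primer matches the template at positions 41–52.
Taking the reverse complement of CGGGAGGTTCAT gives ATGAACCTCCCG, found at positions 77–88 on the template; the primer anneals here to the top strand with its 3' end pointing upstream.
Amplicon spans positions 41–88: 48 bp.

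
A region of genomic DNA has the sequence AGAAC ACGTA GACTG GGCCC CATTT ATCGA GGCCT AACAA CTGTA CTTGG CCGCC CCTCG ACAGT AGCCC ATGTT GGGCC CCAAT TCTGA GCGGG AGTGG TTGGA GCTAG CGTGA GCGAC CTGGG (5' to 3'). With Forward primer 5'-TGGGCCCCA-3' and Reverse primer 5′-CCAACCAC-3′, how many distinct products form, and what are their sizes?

Two products: 91 bp, 30 bp

The forward primer TGGGCCCCA matches the top strand at positions 14–22, 75–83.
The reverse primer's reverse complement is GTGGTTGG, matching at positions 97–104.
Each forward site pairs with the reverse site to give a product ending at position 104: sizes 91, 30 bp.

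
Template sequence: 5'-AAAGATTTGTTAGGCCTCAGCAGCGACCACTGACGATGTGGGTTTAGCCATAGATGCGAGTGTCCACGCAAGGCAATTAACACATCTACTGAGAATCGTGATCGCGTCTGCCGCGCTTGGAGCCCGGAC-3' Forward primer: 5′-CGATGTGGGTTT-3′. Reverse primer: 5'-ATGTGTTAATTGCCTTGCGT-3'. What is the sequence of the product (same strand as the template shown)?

5'-CGATGTGGGTTTAGCCATAGATGCGAGTGTCCACGCAAGGCAATTAACACAT-3'

Scanning the template, CGATGTGGGTTT occurs at positions 34–45; this primer anneals to the bottom strand there with its 3' end pointing downstream.
Taking the reverse complement of ATGTGTTAATTGCCTTGCGT gives ACGCAAGGCAATTAACACAT, found at positions 66–85 on the template; the primer anneals here to the top strand with its 3' end pointing upstream.
The product is the template from position 34 through 85 (52 bp).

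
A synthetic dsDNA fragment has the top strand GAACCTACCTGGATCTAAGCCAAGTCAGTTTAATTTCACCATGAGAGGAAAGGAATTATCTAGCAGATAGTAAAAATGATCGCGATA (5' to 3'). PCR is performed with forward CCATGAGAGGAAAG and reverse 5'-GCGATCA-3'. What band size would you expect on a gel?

45 bp

Scanning the template, CCATGAGAGGAAAG occurs at positions 39–52; this primer anneals to the bottom strand there with its 3' end pointing downstream.
Taking the reverse complement of GCGATCA gives TGATCGC, found at positions 77–83 on the template; the primer anneals here to the top strand with its 3' end pointing upstream.
The product runs from position 39 to position 83, so its length is 83 − 39 + 1 = 45 bp.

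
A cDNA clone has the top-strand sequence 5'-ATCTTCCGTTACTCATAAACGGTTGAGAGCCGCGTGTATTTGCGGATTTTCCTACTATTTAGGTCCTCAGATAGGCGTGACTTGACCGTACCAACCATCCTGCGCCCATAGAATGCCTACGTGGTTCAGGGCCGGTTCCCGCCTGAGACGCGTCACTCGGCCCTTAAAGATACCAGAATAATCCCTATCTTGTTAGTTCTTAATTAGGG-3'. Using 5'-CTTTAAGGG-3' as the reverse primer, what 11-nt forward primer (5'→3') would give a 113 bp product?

The reverse primer's reverse complement CCCTTAAAG matches the template at positions 161–169, so the product ends at position 169.
A 113 bp product then starts at position 169 − 113 + 1 = 57.
The forward primer is identical to the top strand there: ATTTAGGTCCT.

5'-ATTTAGGTCCT-3'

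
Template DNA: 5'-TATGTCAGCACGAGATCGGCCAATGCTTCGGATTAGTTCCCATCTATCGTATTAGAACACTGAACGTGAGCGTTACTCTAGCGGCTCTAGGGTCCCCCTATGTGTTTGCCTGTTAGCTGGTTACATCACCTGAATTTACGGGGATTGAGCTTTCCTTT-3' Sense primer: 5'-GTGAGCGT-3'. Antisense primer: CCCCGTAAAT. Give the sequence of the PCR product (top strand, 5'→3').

5'-GTGAGCGTTACTCTAGCGGCTCTAGGGTCCCCCTATGTGTTTGCCTGTTAGCTGGTTACATCACCTGAATTTACGGGG-3'

Scanning the template, GTGAGCGT occurs at positions 66–73; this primer anneals to the bottom strand there with its 3' end pointing downstream.
Reverse complement of the reverse primer: ATTTACGGGG. This occurs on the top strand at positions 134–143.
The product is the template from position 66 through 143 (78 bp).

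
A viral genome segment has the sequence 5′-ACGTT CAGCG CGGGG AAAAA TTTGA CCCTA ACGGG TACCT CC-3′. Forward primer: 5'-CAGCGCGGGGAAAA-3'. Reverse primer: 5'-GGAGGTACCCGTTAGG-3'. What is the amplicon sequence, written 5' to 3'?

Scanning the template, CAGCGCGGGGAAAA occurs at positions 6–19; this primer anneals to the bottom strand there with its 3' end pointing downstream.
Taking the reverse complement of GGAGGTACCCGTTAGG gives CCTAACGGGTACCTCC, found at positions 27–42 on the template; the primer anneals here to the top strand with its 3' end pointing upstream.
The product is the template from position 6 through 42 (37 bp).

5'-CAGCGCGGGGAAAAATTTGACCCTAACGGGTACCTCC-3'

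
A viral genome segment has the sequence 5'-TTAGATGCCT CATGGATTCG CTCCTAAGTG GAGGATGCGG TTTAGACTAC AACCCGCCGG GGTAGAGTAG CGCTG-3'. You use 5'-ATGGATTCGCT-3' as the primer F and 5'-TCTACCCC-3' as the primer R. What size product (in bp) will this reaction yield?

The forward primer matches the template at positions 12–22.
Taking the reverse complement of TCTACCCC gives GGGGTAGA, found at positions 59–66 on the template; the primer anneals here to the top strand with its 3' end pointing upstream.
Product length = (reverse-primer end) − (forward-primer start) + 1 = 66 − 12 + 1 = 55 bp.

55 bp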